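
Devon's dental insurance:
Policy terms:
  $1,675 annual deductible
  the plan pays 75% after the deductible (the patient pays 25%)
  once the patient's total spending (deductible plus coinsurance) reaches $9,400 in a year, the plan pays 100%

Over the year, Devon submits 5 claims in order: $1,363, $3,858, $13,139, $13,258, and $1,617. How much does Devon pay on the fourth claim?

Bill 1, $1,363: fully absorbed by the deductible. Patient owes $1,363 (running OOP $1,363).
Bill 2, $3,858: $312 finishes the deductible; $3,546 goes to coinsurance; 25% of $3,546 = $886.50. Patient pays $1,198.50; OOP now $2,561.50.
Bill 3, $13,139: deductible met; 25% of $13,139 = $3,284.75. Patient owes $3,284.75 (running OOP $5,846.25).
Bill 4, $13,258: deductible already satisfied, so patient's share is 25% × $13,258 = $3,314.50. Patient pays $3,314.50; OOP now $9,160.75.

$3,314.50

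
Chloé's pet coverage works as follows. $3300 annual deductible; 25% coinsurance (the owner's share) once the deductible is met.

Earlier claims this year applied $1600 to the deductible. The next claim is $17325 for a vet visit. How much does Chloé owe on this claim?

Deductible still to meet: $3300 − $1600 = $1700.
The remaining $15625 (= $17325 − $1700) moves to coinsurance.
Coinsurance: $15625 × 25% = $3906.25.
That puts the owner's cost at $1700 + $3906.25 = $5606.25.

$5606.25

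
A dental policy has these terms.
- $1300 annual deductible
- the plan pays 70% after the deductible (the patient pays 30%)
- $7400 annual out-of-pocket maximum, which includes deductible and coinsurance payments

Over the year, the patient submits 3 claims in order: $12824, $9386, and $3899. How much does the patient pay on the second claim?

#1 ($12824): deductible takes $1300, $11524 remains; coinsurance $11524 × 30% = $3457.20. Patient pays $4757.20; OOP now $4757.20.
#2 ($9386): 30% coinsurance on $9386 = $2815.80. That would push OOP to $7573, over the $7400 cap, so patient pays $7400 − $4757.20 = $2642.80.

$2642.80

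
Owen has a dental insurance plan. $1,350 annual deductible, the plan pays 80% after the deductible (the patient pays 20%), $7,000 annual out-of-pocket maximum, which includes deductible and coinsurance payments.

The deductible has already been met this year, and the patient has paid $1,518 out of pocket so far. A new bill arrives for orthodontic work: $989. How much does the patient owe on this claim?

With the deductible met, the entire $989 is subject to coinsurance.
20% of $989 = $197.80 falls to the patient.
Cumulative spending $1,518 + $197.80 = $1,715.80 stays under the $7,000 maximum.

$197.80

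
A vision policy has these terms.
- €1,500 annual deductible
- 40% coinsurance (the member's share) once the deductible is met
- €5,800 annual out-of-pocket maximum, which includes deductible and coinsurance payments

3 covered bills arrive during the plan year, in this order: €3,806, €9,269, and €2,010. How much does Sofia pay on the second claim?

Claim 1 (€3,806): deductible takes €1,500, €2,306 remains; 40% of €2,306 = €922.40. Member owes €2,422.40 (running OOP €2,422.40).
Claim 2 (€9,269): deductible already satisfied, so member's share is 40% × €9,269 = €3,707.60. OOP would hit €6,130 > €5,800, so the cap limits the member to €5,800 − €2,422.40 = €3,377.60.

€3,377.60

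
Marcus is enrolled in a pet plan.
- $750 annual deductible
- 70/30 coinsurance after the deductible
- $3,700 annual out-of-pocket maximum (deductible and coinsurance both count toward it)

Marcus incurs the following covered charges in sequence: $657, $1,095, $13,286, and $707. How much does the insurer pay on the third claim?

$10,636.60

#1 ($657): entire amount goes to the deductible. Owner pays $657; OOP now $657. Insurer: $657 − $657 = $0.
#2 ($1,095): deductible takes $93, $1,002 remains; coinsurance $1,002 × 30% = $300.60. Owner pays $393.60; OOP now $1,050.60. Insurer: $1,095 − $393.60 = $701.40.
#3 ($13,286): 30% coinsurance on $13,286 = $3,985.80. That would push OOP to $5,036.40, over the $3,700 cap, so owner pays $3,700 − $1,050.60 = $2,649.40. Plan pays $13,286 − $2,649.40 = $10,636.60.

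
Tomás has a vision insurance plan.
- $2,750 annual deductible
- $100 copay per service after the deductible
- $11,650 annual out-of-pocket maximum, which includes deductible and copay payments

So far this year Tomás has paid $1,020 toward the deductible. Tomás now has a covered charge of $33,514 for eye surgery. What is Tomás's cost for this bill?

$1,830

Remaining deductible: $2,750 − $1,020 = $1,730.
After the $1,730 deductible portion, $33,514 − $1,730 = $31,784 is subject to the copay.
Copay on this service: $100.
So the member owes $1,730 + $100 = $1,830 before any cap.
Year-to-date out-of-pocket becomes $1,020 + $1,830 = $2,850, still under the $11,650 maximum, so no cap applies.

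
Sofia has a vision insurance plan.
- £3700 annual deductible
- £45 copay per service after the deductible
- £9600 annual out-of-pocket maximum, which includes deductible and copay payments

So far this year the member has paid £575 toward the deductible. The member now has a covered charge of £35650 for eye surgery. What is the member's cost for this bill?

£3170

£575 of the £3700 deductible is already met, leaving £3125.
The remaining £32525 (= £35650 − £3125) moves to the copay.
Copay on this service: £45.
That puts the member's cost at £3125 + £45 = £3170 before any cap.
Total out-of-pocket so far would be £575 + £3170 = £3745, below the £9600 cap — no reduction.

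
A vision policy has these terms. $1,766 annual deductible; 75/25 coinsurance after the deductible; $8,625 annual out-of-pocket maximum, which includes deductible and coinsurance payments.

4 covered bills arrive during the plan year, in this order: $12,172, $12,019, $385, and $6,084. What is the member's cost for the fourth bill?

Bill 1, $12,172: $1,766 to deductible, leaving $10,406; 25% of $10,406 = $2,601.50. Member pays $4,367.50; OOP now $4,367.50.
Bill 2, $12,019: 25% coinsurance on $12,019 = $3,004.75. Member owes $3,004.75 (running OOP $7,372.25).
Bill 3, $385: deductible met; 25% of $385 = $96.25. Member pays $96.25; OOP now $7,468.50.
Bill 4, $6,084: deductible met; 25% of $6,084 = $1,521. OOP would hit $8,989.50 > $8,625, so the cap limits the member to $8,625 − $7,468.50 = $1,156.50.

$1,156.50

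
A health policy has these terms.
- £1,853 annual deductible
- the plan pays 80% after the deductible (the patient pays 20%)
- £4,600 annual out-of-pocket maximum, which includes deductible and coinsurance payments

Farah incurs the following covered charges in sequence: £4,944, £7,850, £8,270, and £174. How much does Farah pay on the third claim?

#1 (£4,944): £1,853 to deductible, leaving £3,091; 20% of £3,091 = £618.20. Cost to patient: £2,471.20. OOP to date £2,471.20.
#2 (£7,850): deductible already satisfied, so patient's share is 20% × £7,850 = £1,570. Patient pays £1,570; OOP now £4,041.20.
#3 (£8,270): deductible already satisfied, so patient's share is 20% × £8,270 = £1,654. That would push OOP to £5,695.20, over the £4,600 cap, so patient pays £4,600 − £4,041.20 = £558.80.

£558.80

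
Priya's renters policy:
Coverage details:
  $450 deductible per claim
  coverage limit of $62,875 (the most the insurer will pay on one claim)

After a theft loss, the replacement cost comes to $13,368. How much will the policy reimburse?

After the deductible, $13,368 − $450 = $12,918 remains.
$12,918 is within the $62,875 limit, so the insurer pays $12,918.

$12,918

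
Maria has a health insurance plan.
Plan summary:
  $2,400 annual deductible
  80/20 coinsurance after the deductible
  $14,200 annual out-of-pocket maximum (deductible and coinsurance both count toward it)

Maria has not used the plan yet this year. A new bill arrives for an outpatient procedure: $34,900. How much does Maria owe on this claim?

$8,900

Deductible not yet touched, so the first $2,400 of the bill goes to the deductible.
That leaves $34,900 − $2,400 = $32,500 for coinsurance.
Coinsurance: $32,500 × 20% = $6,500.
That puts the patient's cost at $2,400 + $6,500 = $8,900 before any cap.
Total out-of-pocket so far would be $0 + $8,900 = $8,900, below the $14,200 cap — no reduction.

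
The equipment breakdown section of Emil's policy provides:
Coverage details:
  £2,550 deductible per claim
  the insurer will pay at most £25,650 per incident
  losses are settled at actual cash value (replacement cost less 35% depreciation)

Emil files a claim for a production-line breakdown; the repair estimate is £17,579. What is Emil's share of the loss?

£8,702.65

Depreciate 35%: the covered value is £17,579 × 0.65 = £11,426.35.
After the deductible, £11,426.35 − £2,550 = £8,876.35 remains.
£8,876.35 ≤ £25,650, so the limit doesn't bind; insurer pays £8,876.35.
The business owner bears the rest of the original loss: £17,579 − £8,876.35 = £8,702.65.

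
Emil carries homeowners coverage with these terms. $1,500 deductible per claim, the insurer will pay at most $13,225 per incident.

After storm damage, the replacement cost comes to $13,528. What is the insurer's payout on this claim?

$12,028

Less the $1,500 deductible: $13,528 − $1,500 = $12,028.
$12,028 is within the $13,225 limit, so the insurer pays $12,028.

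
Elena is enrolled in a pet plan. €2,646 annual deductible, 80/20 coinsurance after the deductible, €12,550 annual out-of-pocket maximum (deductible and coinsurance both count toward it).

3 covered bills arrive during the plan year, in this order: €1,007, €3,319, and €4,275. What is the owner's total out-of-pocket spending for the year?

€3,837

Claim 1 — €1,007: fully absorbed by the deductible. Owner pays €1,007; OOP now €1,007.
Claim 2 — €3,319: deductible takes €1,639, €1,680 remains; owner's 20% is €336. Owner owes €1,975 (running OOP €2,982).
Claim 3 — €4,275: 20% coinsurance on €4,275 = €855. Cost to owner: €855. OOP to date €3,837.
Total paid by the owner: €1,007 + €1,975 + €855 = €3,837.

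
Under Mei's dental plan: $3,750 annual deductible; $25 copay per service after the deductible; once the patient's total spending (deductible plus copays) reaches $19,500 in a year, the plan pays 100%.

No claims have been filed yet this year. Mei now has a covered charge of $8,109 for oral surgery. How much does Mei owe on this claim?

Deductible not yet touched, so the first $3,750 of the bill goes to the deductible.
After the $3,750 deductible portion, $8,109 − $3,750 = $4,359 is subject to the copay.
Copay on this service: $25.
Patient responsibility before any cap: $3,750 + $25 = $3,775.
Total out-of-pocket so far would be $0 + $3,775 = $3,775, below the $19,500 cap — no reduction.

$3,775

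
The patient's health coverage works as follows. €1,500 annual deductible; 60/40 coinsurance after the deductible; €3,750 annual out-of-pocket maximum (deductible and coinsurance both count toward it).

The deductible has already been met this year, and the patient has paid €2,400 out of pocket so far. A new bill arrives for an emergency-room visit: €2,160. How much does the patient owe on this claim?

With the deductible met, the entire €2,160 is subject to coinsurance.
40% of €2,160 = €864 falls to the patient.
Year-to-date out-of-pocket becomes €2,400 + €864 = €3,264, still under the €3,750 maximum, so no cap applies.

€864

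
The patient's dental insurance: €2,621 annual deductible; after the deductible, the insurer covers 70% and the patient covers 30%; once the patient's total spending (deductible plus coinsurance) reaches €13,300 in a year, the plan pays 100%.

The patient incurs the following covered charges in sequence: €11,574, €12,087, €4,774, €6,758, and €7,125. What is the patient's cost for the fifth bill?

#1 (€11,574): deductible takes €2,621, €8,953 remains; patient's 30% is €2,685.90. Cost to patient: €5,306.90. OOP to date €5,306.90.
#2 (€12,087): 30% coinsurance on €12,087 = €3,626.10. Patient pays €3,626.10; OOP now €8,933.
#3 (€4,774): 30% coinsurance on €4,774 = €1,432.20. Patient owes €1,432.20 (running OOP €10,365.20).
#4 (€6,758): deductible already satisfied, so patient's share is 30% × €6,758 = €2,027.40. Patient owes €2,027.40 (running OOP €12,392.60).
#5 (€7,125): deductible met; 30% of €7,125 = €2,137.50. Adding that to €12,392.60 gives €14,530.10, past the €13,300 cap; patient pays only €13,300 − €12,392.60 = €907.40.

€907.40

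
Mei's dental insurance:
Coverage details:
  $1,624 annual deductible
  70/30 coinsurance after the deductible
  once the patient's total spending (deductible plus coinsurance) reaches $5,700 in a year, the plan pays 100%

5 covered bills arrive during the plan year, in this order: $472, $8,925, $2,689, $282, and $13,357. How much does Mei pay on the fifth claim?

$852.80

Claim 1 — $472: entire amount goes to the deductible. Patient pays $472; OOP now $472.
Claim 2 — $8,925: deductible takes $1,152, $7,773 remains; 30% of $7,773 = $2,331.90. Cost to patient: $3,483.90. OOP to date $3,955.90.
Claim 3 — $2,689: deductible already satisfied, so patient's share is 30% × $2,689 = $806.70. Cost to patient: $806.70. OOP to date $4,762.60.
Claim 4 — $282: 30% coinsurance on $282 = $84.60. Patient owes $84.60 (running OOP $4,847.20).
Claim 5 — $13,357: deductible already satisfied, so patient's share is 30% × $13,357 = $4,007.10. That would push OOP to $8,854.30, over the $5,700 cap, so patient pays $5,700 − $4,847.20 = $852.80.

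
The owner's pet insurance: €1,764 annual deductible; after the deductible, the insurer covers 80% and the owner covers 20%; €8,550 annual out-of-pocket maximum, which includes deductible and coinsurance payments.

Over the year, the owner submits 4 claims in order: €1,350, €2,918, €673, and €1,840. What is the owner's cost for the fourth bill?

€368

Bill 1, €1,350: fully absorbed by the deductible. Owner owes €1,350 (running OOP €1,350).
Bill 2, €2,918: €414 finishes the deductible; €2,504 goes to coinsurance; owner's 20% is €500.80. Owner owes €914.80 (running OOP €2,264.80).
Bill 3, €673: 20% coinsurance on €673 = €134.60. Owner owes €134.60 (running OOP €2,399.40).
Bill 4, €1,840: deductible already satisfied, so owner's share is 20% × €1,840 = €368. Owner pays €368; OOP now €2,767.40.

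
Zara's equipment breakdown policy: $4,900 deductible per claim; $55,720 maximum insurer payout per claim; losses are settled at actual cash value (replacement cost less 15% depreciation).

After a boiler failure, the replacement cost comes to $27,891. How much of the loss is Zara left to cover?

$9,083.65

Actual cash value after 15% depreciation: $27,891 × 85% = $23,707.35.
Less the $4,900 deductible: $23,707.35 − $4,900 = $18,807.35.
That's under the $55,720 cap, so the insurer reimburses the full $18,807.35.
Business owner's share is the uncovered remainder: $27,891 − $18,807.35 = $9,083.65.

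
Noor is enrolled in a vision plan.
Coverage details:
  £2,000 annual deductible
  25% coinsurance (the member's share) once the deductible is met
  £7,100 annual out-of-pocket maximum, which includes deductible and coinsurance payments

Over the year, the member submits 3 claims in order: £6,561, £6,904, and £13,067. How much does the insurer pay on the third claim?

£10,833.25

Bill 1, £6,561: £2,000 finishes the deductible; £4,561 goes to coinsurance; coinsurance £4,561 × 25% = £1,140.25. Member owes £3,140.25 (running OOP £3,140.25). Plan pays £6,561 − £3,140.25 = £3,420.75.
Bill 2, £6,904: deductible already satisfied, so member's share is 25% × £6,904 = £1,726. Member pays £1,726; OOP now £4,866.25. Insurer: £6,904 − £1,726 = £5,178.
Bill 3, £13,067: 25% coinsurance on £13,067 = £3,266.75. OOP would hit £8,133 > £7,100, so the cap limits the member to £7,100 − £4,866.25 = £2,233.75. Insurer: £13,067 − £2,233.75 = £10,833.25.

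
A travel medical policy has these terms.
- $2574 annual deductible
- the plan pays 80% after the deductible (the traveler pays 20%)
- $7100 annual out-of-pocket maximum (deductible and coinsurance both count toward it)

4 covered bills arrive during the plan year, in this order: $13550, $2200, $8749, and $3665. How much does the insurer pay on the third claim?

Claim 1 ($13550): $2574 finishes the deductible; $10976 goes to coinsurance; 20% of $10976 = $2195.20. Traveler pays $4769.20; OOP now $4769.20. Plan pays $13550 − $4769.20 = $8780.80.
Claim 2 ($2200): deductible met; 20% of $2200 = $440. Traveler owes $440 (running OOP $5209.20). Insurer: $2200 − $440 = $1760.
Claim 3 ($8749): 20% coinsurance on $8749 = $1749.80. Traveler pays $1749.80; OOP now $6959. Plan pays $8749 − $1749.80 = $6999.20.

$6999.20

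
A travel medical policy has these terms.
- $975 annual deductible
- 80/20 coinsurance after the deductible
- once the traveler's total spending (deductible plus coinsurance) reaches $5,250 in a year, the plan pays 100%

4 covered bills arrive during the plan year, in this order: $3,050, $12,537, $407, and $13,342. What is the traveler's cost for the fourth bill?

Claim 1 ($3,050): $975 finishes the deductible; $2,075 goes to coinsurance; 20% of $2,075 = $415. Cost to traveler: $1,390. OOP to date $1,390.
Claim 2 ($12,537): deductible met; 20% of $12,537 = $2,507.40. Cost to traveler: $2,507.40. OOP to date $3,897.40.
Claim 3 ($407): deductible already satisfied, so traveler's share is 20% × $407 = $81.40. Traveler owes $81.40 (running OOP $3,978.80).
Claim 4 ($13,342): 20% coinsurance on $13,342 = $2,668.40. That would push OOP to $6,647.20, over the $5,250 cap, so traveler pays $5,250 − $3,978.80 = $1,271.20.

$1,271.20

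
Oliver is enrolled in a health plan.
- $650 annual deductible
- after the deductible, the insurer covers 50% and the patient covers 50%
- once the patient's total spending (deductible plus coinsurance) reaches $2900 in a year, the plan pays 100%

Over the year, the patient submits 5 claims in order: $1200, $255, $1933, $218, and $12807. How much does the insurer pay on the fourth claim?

#1 ($1200): $650 to deductible, leaving $550; coinsurance $550 × 50% = $275. Patient pays $925; OOP now $925. Plan pays $1200 − $925 = $275.
#2 ($255): deductible already satisfied, so patient's share is 50% × $255 = $127.50. Cost to patient: $127.50. OOP to date $1052.50. Insurer: $255 − $127.50 = $127.50.
#3 ($1933): deductible already satisfied, so patient's share is 50% × $1933 = $966.50. Patient owes $966.50 (running OOP $2019). Insurer: $1933 − $966.50 = $966.50.
#4 ($218): 50% coinsurance on $218 = $109. Cost to patient: $109. OOP to date $2128. Insurer: $218 − $109 = $109.

$109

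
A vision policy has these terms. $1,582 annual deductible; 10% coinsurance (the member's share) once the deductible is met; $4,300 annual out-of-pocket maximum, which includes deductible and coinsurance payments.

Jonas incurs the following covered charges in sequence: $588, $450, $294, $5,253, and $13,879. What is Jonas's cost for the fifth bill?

Claim 1 ($588): entire amount goes to the deductible. Cost to member: $588. OOP to date $588.
Claim 2 ($450): all of it applies to the deductible. Cost to member: $450. OOP to date $1,038.
Claim 3 ($294): fully absorbed by the deductible. Member owes $294 (running OOP $1,332).
Claim 4 ($5,253): $250 to deductible, leaving $5,003; member's 10% is $500.30. Member pays $750.30; OOP now $2,082.30.
Claim 5 ($13,879): 10% coinsurance on $13,879 = $1,387.90. Cost to member: $1,387.90. OOP to date $3,470.20.

$1,387.90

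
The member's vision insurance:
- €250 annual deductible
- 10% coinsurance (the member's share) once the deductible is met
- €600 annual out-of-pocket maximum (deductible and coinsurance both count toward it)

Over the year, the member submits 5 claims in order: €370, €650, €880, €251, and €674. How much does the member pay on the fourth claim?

Claim 1 — €370: €250 finishes the deductible; €120 goes to coinsurance; coinsurance €120 × 10% = €12. Member pays €262; OOP now €262.
Claim 2 — €650: deductible met; 10% of €650 = €65. Member pays €65; OOP now €327.
Claim 3 — €880: deductible met; 10% of €880 = €88. Member owes €88 (running OOP €415).
Claim 4 — €251: deductible already satisfied, so member's share is 10% × €251 = €25.10. Member pays €25.10; OOP now €440.10.

€25.10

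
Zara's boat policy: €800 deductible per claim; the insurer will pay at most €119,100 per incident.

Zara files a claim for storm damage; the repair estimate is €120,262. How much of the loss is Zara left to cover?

Subtract the deductible: €120,262 − €800 = €119,462.
€119,462 exceeds the €119,100 limit, so the insurer pays the limit: €119,100.
Owner's share is the uncovered remainder: €120,262 − €119,100 = €1,162.

€1,162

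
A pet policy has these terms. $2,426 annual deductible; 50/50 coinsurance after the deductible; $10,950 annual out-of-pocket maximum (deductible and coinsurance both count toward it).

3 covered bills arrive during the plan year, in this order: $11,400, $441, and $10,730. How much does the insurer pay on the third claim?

#1 ($11,400): $2,426 to deductible, leaving $8,974; owner's 50% is $4,487. Owner owes $6,913 (running OOP $6,913). Plan pays $11,400 − $6,913 = $4,487.
#2 ($441): deductible already satisfied, so owner's share is 50% × $441 = $220.50. Owner pays $220.50; OOP now $7,133.50. Plan pays $441 − $220.50 = $220.50.
#3 ($10,730): deductible met; 50% of $10,730 = $5,365. OOP would hit $12,498.50 > $10,950, so the cap limits the owner to $10,950 − $7,133.50 = $3,816.50. Insurer: $10,730 − $3,816.50 = $6,913.50.

$6,913.50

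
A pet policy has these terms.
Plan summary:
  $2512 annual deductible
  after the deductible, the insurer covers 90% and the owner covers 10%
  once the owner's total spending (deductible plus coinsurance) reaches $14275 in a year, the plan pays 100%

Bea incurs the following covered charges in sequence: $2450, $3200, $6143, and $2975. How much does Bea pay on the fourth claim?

$297.50

Claim 1 — $2450: all of it applies to the deductible. Owner pays $2450; OOP now $2450.
Claim 2 — $3200: deductible takes $62, $3138 remains; owner's 10% is $313.80. Owner pays $375.80; OOP now $2825.80.
Claim 3 — $6143: 10% coinsurance on $6143 = $614.30. Cost to owner: $614.30. OOP to date $3440.10.
Claim 4 — $2975: deductible met; 10% of $2975 = $297.50. Owner pays $297.50; OOP now $3737.60.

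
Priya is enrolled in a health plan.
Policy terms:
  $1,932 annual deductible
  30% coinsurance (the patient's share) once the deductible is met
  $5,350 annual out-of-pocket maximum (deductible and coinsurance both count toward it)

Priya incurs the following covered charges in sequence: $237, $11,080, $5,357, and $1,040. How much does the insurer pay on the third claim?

#1 ($237): fully absorbed by the deductible. Cost to patient: $237. OOP to date $237. Plan pays $237 − $237 = $0.
#2 ($11,080): deductible takes $1,695, $9,385 remains; 30% of $9,385 = $2,815.50. Cost to patient: $4,510.50. OOP to date $4,747.50. Plan pays $11,080 − $4,510.50 = $6,569.50.
#3 ($5,357): deductible met; 30% of $5,357 = $1,607.10. Adding that to $4,747.50 gives $6,354.60, past the $5,350 cap; patient pays only $5,350 − $4,747.50 = $602.50. Insurer: $5,357 − $602.50 = $4,754.50.

$4,754.50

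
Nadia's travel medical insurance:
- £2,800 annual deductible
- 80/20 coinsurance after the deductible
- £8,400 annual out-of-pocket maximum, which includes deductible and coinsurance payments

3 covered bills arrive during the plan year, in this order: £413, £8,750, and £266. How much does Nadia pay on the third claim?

£53.20

Bill 1, £413: all of it applies to the deductible. Traveler pays £413; OOP now £413.
Bill 2, £8,750: deductible takes £2,387, £6,363 remains; traveler's 20% is £1,272.60. Cost to traveler: £3,659.60. OOP to date £4,072.60.
Bill 3, £266: deductible met; 20% of £266 = £53.20. Traveler owes £53.20 (running OOP £4,125.80).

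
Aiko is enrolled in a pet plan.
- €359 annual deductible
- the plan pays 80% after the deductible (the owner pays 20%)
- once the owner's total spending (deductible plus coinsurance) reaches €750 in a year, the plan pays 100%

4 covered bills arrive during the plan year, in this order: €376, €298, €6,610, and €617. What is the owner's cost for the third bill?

Claim 1 (€376): deductible takes €359, €17 remains; 20% of €17 = €3.40. Owner pays €362.40; OOP now €362.40.
Claim 2 (€298): deductible met; 20% of €298 = €59.60. Owner pays €59.60; OOP now €422.
Claim 3 (€6,610): 20% coinsurance on €6,610 = €1,322. That would push OOP to €1,744, over the €750 cap, so owner pays €750 − €422 = €328.

€328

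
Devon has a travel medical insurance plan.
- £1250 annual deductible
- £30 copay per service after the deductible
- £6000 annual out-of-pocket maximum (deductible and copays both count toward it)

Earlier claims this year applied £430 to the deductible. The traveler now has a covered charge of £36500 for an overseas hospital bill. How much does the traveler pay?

Deductible still to meet: £1250 − £430 = £820.
After the £820 deductible portion, £36500 − £820 = £35680 is subject to the copay.
Copay on this service: £30.
That puts the traveler's cost at £820 + £30 = £850 before any cap.
Cumulative spending £430 + £850 = £1280 stays under the £6000 maximum.

£850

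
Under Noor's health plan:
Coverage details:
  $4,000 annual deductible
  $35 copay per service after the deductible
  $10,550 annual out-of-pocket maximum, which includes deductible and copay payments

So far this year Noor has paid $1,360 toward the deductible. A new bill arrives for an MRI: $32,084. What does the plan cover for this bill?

$1,360 of the $4,000 deductible is already met, leaving $2,640.
The remaining $29,444 (= $32,084 − $2,640) moves to the copay.
Copay on this service: $35.
So the patient owes $2,640 + $35 = $2,675 before any cap.
Cumulative spending $1,360 + $2,675 = $4,035 stays under the $10,550 maximum.
Insurer pays the balance: $32,084 − $2,675 = $29,409.

$29,409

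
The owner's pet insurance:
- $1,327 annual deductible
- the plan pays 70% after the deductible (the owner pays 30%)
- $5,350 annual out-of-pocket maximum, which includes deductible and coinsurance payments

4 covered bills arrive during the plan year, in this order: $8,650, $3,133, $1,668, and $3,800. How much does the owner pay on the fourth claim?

Claim 1 ($8,650): $1,327 to deductible, leaving $7,323; owner's 30% is $2,196.90. Owner owes $3,523.90 (running OOP $3,523.90).
Claim 2 ($3,133): 30% coinsurance on $3,133 = $939.90. Owner owes $939.90 (running OOP $4,463.80).
Claim 3 ($1,668): deductible met; 30% of $1,668 = $500.40. Cost to owner: $500.40. OOP to date $4,964.20.
Claim 4 ($3,800): 30% coinsurance on $3,800 = $1,140. Adding that to $4,964.20 gives $6,104.20, past the $5,350 cap; owner pays only $5,350 − $4,964.20 = $385.80.

$385.80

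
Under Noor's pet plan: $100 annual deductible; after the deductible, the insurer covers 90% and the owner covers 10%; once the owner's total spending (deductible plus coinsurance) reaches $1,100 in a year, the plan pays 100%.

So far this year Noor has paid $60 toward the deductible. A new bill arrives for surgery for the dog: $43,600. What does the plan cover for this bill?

$42,560

Deductible still to meet: $100 − $60 = $40.
The remaining $43,560 (= $43,600 − $40) moves to coinsurance.
10% of $43,560 = $4,356 falls to the owner.
So the owner owes $40 + $4,356 = $4,396 before any cap.
Year-to-date out-of-pocket would reach $60 + $4,396 = $4,456, above the $1,100 maximum, so the owner pays only $1,100 − $60 = $1,040.
Insurer pays the balance: $43,600 − $1,040 = $42,560.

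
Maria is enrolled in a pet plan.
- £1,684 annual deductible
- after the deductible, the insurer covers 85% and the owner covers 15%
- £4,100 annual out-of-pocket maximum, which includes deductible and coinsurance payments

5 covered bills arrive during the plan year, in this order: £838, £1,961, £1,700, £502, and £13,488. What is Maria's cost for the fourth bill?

Bill 1, £838: entire amount goes to the deductible. Owner pays £838; OOP now £838.
Bill 2, £1,961: £846 finishes the deductible; £1,115 goes to coinsurance; 15% of £1,115 = £167.25. Owner pays £1,013.25; OOP now £1,851.25.
Bill 3, £1,700: deductible met; 15% of £1,700 = £255. Owner pays £255; OOP now £2,106.25.
Bill 4, £502: deductible already satisfied, so owner's share is 15% × £502 = £75.30. Owner owes £75.30 (running OOP £2,181.55).

£75.30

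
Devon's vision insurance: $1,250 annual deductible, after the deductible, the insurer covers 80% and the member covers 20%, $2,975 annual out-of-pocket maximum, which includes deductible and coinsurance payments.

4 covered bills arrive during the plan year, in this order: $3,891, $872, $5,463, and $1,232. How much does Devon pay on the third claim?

Claim 1 ($3,891): $1,250 to deductible, leaving $2,641; 20% of $2,641 = $528.20. Cost to member: $1,778.20. OOP to date $1,778.20.
Claim 2 ($872): 20% coinsurance on $872 = $174.40. Member owes $174.40 (running OOP $1,952.60).
Claim 3 ($5,463): deductible already satisfied, so member's share is 20% × $5,463 = $1,092.60. That would push OOP to $3,045.20, over the $2,975 cap, so member pays $2,975 − $1,952.60 = $1,022.40.

$1,022.40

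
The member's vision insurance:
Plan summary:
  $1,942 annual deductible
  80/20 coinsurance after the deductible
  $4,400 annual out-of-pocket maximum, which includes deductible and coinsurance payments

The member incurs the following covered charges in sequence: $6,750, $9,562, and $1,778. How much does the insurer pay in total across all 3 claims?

$13,690

Claim 1 — $6,750: deductible takes $1,942, $4,808 remains; member's 20% is $961.60. Cost to member: $2,903.60. OOP to date $2,903.60. Plan pays $6,750 − $2,903.60 = $3,846.40.
Claim 2 — $9,562: 20% coinsurance on $9,562 = $1,912.40. Adding that to $2,903.60 gives $4,816, past the $4,400 cap; member pays only $4,400 − $2,903.60 = $1,496.40. Insurer: $9,562 − $1,496.40 = $8,065.60.
Claim 3 — $1,778: deductible met; 20% of $1,778 = $355.60. Adding that to $4,400 gives $4,755.60, past the $4,400 cap; member pays only $4,400 − $4,400 = $0. Plan pays $1,778 − $0 = $1,778.
Insurer total: $3,846.40 + $8,065.60 + $1,778 = $13,690.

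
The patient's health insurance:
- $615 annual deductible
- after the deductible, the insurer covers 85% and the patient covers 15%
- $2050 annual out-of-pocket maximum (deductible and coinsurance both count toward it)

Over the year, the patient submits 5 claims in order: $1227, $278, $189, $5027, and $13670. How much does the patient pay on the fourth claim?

#1 ($1227): $615 finishes the deductible; $612 goes to coinsurance; 15% of $612 = $91.80. Patient pays $706.80; OOP now $706.80.
#2 ($278): deductible already satisfied, so patient's share is 15% × $278 = $41.70. Patient owes $41.70 (running OOP $748.50).
#3 ($189): deductible met; 15% of $189 = $28.35. Cost to patient: $28.35. OOP to date $776.85.
#4 ($5027): deductible met; 15% of $5027 = $754.05. Patient owes $754.05 (running OOP $1530.90).

$754.05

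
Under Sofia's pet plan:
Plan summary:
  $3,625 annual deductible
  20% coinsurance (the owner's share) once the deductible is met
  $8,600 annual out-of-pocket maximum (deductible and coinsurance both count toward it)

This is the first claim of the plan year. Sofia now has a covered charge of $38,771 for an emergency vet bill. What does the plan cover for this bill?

$30,171

Nothing has been paid toward the $3,625 deductible, so the first $3,625 of this charge is applied there.
That leaves $38,771 − $3,625 = $35,146 for coinsurance.
Coinsurance: $35,146 × 20% = $7,029.20.
So the owner owes $3,625 + $7,029.20 = $10,654.20 before any cap.
Year-to-date out-of-pocket would reach $0 + $10,654.20 = $10,654.20, above the $8,600 maximum, so the owner pays only $8,600 − $0 = $8,600.
The insurer covers the remainder: $38,771 − $8,600 = $30,171.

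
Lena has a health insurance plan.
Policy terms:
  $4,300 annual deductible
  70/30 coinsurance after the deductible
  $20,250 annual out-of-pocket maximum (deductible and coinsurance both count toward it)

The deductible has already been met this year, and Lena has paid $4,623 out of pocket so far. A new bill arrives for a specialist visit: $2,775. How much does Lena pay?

The deductible is already satisfied, so the full bill goes to coinsurance.
Coinsurance: $2,775 × 30% = $832.50.
Total out-of-pocket so far would be $4,623 + $832.50 = $5,455.50, below the $20,250 cap — no reduction.

$832.50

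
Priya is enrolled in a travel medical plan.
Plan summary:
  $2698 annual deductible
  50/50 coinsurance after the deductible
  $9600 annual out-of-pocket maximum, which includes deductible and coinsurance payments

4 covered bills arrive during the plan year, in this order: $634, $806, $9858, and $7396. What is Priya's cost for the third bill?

$5558

Claim 1 ($634): entire amount goes to the deductible. Cost to traveler: $634. OOP to date $634.
Claim 2 ($806): entire amount goes to the deductible. Traveler pays $806; OOP now $1440.
Claim 3 ($9858): $1258 finishes the deductible; $8600 goes to coinsurance; 50% of $8600 = $4300. Traveler owes $5558 (running OOP $6998).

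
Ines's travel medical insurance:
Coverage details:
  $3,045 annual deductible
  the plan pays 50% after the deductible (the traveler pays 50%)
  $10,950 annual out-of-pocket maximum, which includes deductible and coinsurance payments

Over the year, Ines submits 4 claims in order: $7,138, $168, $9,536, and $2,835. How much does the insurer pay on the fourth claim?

$1,828.50

Claim 1 — $7,138: deductible takes $3,045, $4,093 remains; coinsurance $4,093 × 50% = $2,046.50. Traveler pays $5,091.50; OOP now $5,091.50. Plan pays $7,138 − $5,091.50 = $2,046.50.
Claim 2 — $168: 50% coinsurance on $168 = $84. Traveler owes $84 (running OOP $5,175.50). Insurer: $168 − $84 = $84.
Claim 3 — $9,536: deductible met; 50% of $9,536 = $4,768. Traveler owes $4,768 (running OOP $9,943.50). Insurer: $9,536 − $4,768 = $4,768.
Claim 4 — $2,835: 50% coinsurance on $2,835 = $1,417.50. Adding that to $9,943.50 gives $11,361, past the $10,950 cap; traveler pays only $10,950 − $9,943.50 = $1,006.50. Plan pays $2,835 − $1,006.50 = $1,828.50.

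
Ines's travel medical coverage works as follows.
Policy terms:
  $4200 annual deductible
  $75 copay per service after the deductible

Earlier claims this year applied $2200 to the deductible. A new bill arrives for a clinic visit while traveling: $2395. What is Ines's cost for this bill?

Deductible still to meet: $4200 − $2200 = $2000.
The remaining $395 (= $2395 − $2000) moves to the copay.
Copay on this service: $75.
Traveler responsibility: $2000 + $75 = $2075.

$2075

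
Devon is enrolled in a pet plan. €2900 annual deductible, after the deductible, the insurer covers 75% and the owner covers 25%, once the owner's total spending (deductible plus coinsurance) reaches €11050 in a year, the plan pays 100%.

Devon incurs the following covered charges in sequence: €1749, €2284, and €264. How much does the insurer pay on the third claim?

€198

#1 (€1749): all of it applies to the deductible. Cost to owner: €1749. OOP to date €1749. Plan pays €1749 − €1749 = €0.
#2 (€2284): €1151 to deductible, leaving €1133; coinsurance €1133 × 25% = €283.25. Owner pays €1434.25; OOP now €3183.25. Plan pays €2284 − €1434.25 = €849.75.
#3 (€264): deductible already satisfied, so owner's share is 25% × €264 = €66. Cost to owner: €66. OOP to date €3249.25. Plan pays €264 − €66 = €198.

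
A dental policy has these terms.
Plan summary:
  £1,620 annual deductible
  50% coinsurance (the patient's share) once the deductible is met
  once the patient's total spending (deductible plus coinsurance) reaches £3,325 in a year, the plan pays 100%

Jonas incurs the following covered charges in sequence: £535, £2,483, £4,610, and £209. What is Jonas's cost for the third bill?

£1,006

Bill 1, £535: entire amount goes to the deductible. Patient owes £535 (running OOP £535).
Bill 2, £2,483: deductible takes £1,085, £1,398 remains; 50% of £1,398 = £699. Patient pays £1,784; OOP now £2,319.
Bill 3, £4,610: deductible already satisfied, so patient's share is 50% × £4,610 = £2,305. That would push OOP to £4,624, over the £3,325 cap, so patient pays £3,325 − £2,319 = £1,006.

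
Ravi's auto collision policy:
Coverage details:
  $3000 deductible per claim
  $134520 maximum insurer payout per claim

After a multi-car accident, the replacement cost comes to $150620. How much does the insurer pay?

Less the $3000 deductible: $150620 − $3000 = $147620.
$147620 exceeds the $134520 limit, so the insurer pays the limit: $134520.

$134520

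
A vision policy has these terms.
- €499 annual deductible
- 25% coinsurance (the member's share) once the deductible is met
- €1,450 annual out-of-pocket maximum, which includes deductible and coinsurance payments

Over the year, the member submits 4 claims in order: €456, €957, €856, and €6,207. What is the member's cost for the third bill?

€214

Claim 1 — €456: all of it applies to the deductible. Member owes €456 (running OOP €456).
Claim 2 — €957: €43 finishes the deductible; €914 goes to coinsurance; member's 25% is €228.50. Member pays €271.50; OOP now €727.50.
Claim 3 — €856: deductible met; 25% of €856 = €214. Member pays €214; OOP now €941.50.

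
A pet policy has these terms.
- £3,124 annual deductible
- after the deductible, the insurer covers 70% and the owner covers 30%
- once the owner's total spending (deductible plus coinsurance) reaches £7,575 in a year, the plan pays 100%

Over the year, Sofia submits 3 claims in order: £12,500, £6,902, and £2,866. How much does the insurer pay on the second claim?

Bill 1, £12,500: deductible takes £3,124, £9,376 remains; owner's 30% is £2,812.80. Cost to owner: £5,936.80. OOP to date £5,936.80. Plan pays £12,500 − £5,936.80 = £6,563.20.
Bill 2, £6,902: deductible met; 30% of £6,902 = £2,070.60. That would push OOP to £8,007.40, over the £7,575 cap, so owner pays £7,575 − £5,936.80 = £1,638.20. Plan pays £6,902 − £1,638.20 = £5,263.80.

£5,263.80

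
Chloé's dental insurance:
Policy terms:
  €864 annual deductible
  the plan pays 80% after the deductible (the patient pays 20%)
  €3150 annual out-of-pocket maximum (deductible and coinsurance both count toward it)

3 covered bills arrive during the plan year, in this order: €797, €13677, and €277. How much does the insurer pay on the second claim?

€11324

Bill 1, €797: all of it applies to the deductible. Patient pays €797; OOP now €797. Plan pays €797 − €797 = €0.
Bill 2, €13677: €67 to deductible, leaving €13610; coinsurance €13610 × 20% = €2722. Together that's €67 + €2722 = €2789. OOP would hit €3586 > €3150, so the cap limits the patient to €3150 − €797 = €2353. Plan pays €13677 − €2353 = €11324.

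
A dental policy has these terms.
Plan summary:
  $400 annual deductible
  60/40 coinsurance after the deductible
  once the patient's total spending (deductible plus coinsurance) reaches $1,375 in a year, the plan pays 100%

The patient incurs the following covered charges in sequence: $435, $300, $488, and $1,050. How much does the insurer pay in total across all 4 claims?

Claim 1 ($435): $400 to deductible, leaving $35; 40% of $35 = $14. Patient pays $414; OOP now $414. Plan pays $435 − $414 = $21.
Claim 2 ($300): deductible met; 40% of $300 = $120. Patient owes $120 (running OOP $534). Insurer: $300 − $120 = $180.
Claim 3 ($488): 40% coinsurance on $488 = $195.20. Cost to patient: $195.20. OOP to date $729.20. Plan pays $488 − $195.20 = $292.80.
Claim 4 ($1,050): deductible met; 40% of $1,050 = $420. Patient pays $420; OOP now $1,149.20. Plan pays $1,050 − $420 = $630.
Insurer total: $21 + $180 + $292.80 + $630 = $1,123.80.

$1,123.80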